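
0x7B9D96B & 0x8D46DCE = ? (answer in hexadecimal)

0x090494A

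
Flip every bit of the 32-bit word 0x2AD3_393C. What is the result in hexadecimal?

Each hex digit d becomes F−d:
  2→D, A→5, D→2, 3→C, 3→C, 9→6, 3→C, C→3

0xD52CC6C3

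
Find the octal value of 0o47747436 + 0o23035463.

Add column by column in base 8, right to left:
  6+3 = 1 carry 1
  3+6+1 = 2 carry 1
  4+4+1 = 1 carry 1
  7+5+1 = 5 carry 1
  4+3+1 = 0 carry 1
  7+0+1 = 0 carry 1
  7+3+1 = 3 carry 1
  4+2+1 = 7

0o73005121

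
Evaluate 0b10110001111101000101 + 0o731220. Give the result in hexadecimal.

0xED1D5

0b10110001111101000101 = 0xB1F45 in hexadecimal.
0o731220 = 0x3B290 in hexadecimal.
Add column by column in base 16, right to left:
  5+0 = 5
  4+9 = D
  F+2 = 1 carry 1
  1+B+1 = D
  B+3 = E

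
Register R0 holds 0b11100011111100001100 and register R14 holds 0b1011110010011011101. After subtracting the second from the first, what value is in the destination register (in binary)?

Subtract column by column in base 2:
  0-1 → 1 (borrow)
  0-0-1 → 1 (borrow)
  1-1-1 → 1 (borrow)
  1-1-1 → 1 (borrow)
  0-1-1 → 0 (borrow)
  0-0-1 → 1 (borrow)
  0-1-1 → 0 (borrow)
  0-1-1 → 0 (borrow)
  1-0-1 → 0
  1-0 → 1
  1-1 → 0
  1-0 → 1
  1-0 → 1
  1-1 → 0
  0-1 → 1 (borrow)
  0-1-1 → 0 (borrow)
  0-1-1 → 0 (borrow)
  1-0-1 → 0
  1-1 → 0
  1-0 → 1

0b10000101101000101111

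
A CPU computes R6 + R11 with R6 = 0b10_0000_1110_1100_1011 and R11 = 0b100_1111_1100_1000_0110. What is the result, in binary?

0b1110000101101010001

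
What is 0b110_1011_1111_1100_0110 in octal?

0o1537706

Group the bits in threes: 001 101 011 111 111 000 110 → 1537706.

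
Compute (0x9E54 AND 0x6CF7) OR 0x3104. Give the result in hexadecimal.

0x3D54

0x9E54 AND 0x6CF7 = 0x0C54.
Then OR with 0x3104.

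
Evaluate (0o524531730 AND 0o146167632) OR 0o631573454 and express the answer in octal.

0o524531730 AND 0o146167632 = 0o104121630.
Then OR with 0o631573454.

0o735573674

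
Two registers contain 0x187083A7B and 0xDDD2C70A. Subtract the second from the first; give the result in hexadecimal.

0xA9357371

Subtract column by column in base 16:
  B-A → 1
  7-0 → 7
  A-7 → 3
  3-C → 7 (borrow)
  8-2-1 → 5
  0-D → 3 (borrow)
  7-D-1 → 9 (borrow)
  8-D-1 → A (borrow)
  1-0-1 → 0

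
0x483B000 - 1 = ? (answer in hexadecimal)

0x483AFFF

The trailing 3 digits are 0, so subtracting 1 borrows through: they become F and the next digit up decrements.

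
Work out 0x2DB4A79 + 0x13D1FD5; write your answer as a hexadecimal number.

0x4186A4E

Add column by column in base 16, right to left:
  9+5 = E
  7+D = 4 carry 1
  A+F+1 = A carry 1
  4+1+1 = 6
  B+D = 8 carry 1
  D+3+1 = 1 carry 1
  2+1+1 = 4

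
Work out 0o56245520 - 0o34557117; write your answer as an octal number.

0o21466401

Subtract column by column in base 8:
  0-7 → 1 (borrow)
  2-1-1 → 0
  5-1 → 4
  5-7 → 6 (borrow)
  4-5-1 → 6 (borrow)
  2-5-1 → 4 (borrow)
  6-4-1 → 1
  5-3 → 2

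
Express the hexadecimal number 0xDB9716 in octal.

Expand each hex digit to 4 bits: D=1101 B=1011 9=1001 7=0111 1=0001 6=0110.
Group the bits in threes: 110 110 111 001 011 100 010 110 → 66713426.

0o66713426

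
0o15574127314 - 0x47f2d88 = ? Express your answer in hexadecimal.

0x69718144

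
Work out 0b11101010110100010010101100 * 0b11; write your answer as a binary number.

Multiply each base-2 digit by 3, carrying:
  0×3 = 0 → write 0
  0×3 = 0 → write 0
  1×3 = 3 → write 1 carry 1
  1×3+1 = 4 → write 0 carry 2
  0×3+2 = 2 → write 0 carry 1
  1×3+1 = 4 → write 0 carry 2
  0×3+2 = 2 → write 0 carry 1
  1×3+1 = 4 → write 0 carry 2
  0×3+2 = 2 → write 0 carry 1
  0×3+1 = 1 → write 1
  1×3 = 3 → write 1 carry 1
  0×3+1 = 1 → write 1
  0×3 = 0 → write 0
  0×3 = 0 → write 0
  1×3 = 3 → write 1 carry 1
  0×3+1 = 1 → write 1
  1×3 = 3 → write 1 carry 1
  1×3+1 = 4 → write 0 carry 2
  0×3+2 = 2 → write 0 carry 1
  1×3+1 = 4 → write 0 carry 2
  0×3+2 = 2 → write 0 carry 1
  1×3+1 = 4 → write 0 carry 2
  0×3+2 = 2 → write 0 carry 1
  1×3+1 = 4 → write 0 carry 2
  1×3+2 = 5 → write 1 carry 2
  1×3+2 = 5 → write 1 carry 2
  remaining carry: 10

0b1011000000011100111000000100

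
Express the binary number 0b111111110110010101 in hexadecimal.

Group the bits into nibbles: 0011 1111 1101 1001 0101 → 3FD95.

0x3FD95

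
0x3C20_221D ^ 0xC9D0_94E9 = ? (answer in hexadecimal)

XOR each hex digit independently (no carries):
  3^C=F, C^9=5, 2^D=F, 0^0=0, 2^9=B, 2^4=6, 1^E=F, D^9=4

0xF5F0B6F4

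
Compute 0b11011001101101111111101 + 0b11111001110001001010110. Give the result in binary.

Add column by column in base 2, right to left:
  1+0 = 1
  0+1 = 1
  1+1 = 0 carry 1
  1+0+1 = 0 carry 1
  1+1+1 = 1 carry 1
  1+0+1 = 0 carry 1
  1+1+1 = 1 carry 1
  1+0+1 = 0 carry 1
  1+0+1 = 0 carry 1
  1+1+1 = 1 carry 1
  0+0+1 = 1
  1+0 = 1
  1+0 = 1
  0+1 = 1
  1+1 = 0 carry 1
  1+1+1 = 1 carry 1
  0+0+1 = 1
  0+0 = 0
  1+1 = 0 carry 1
  1+1+1 = 1 carry 1
  0+1+1 = 0 carry 1
  1+1+1 = 1 carry 1
  1+1+1 = 1 carry 1
  final carry 1

0b111010011011111001010011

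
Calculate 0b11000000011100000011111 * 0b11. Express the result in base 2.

0b1001000001010100001011101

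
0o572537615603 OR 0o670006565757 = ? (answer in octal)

0o772537775757

OR each oct digit independently (no carries):
  5|6=7, 7|7=7, 2|0=2, 5|0=5, 3|0=3, 7|6=7, 6|5=7, 1|6=7, 5|5=5, 6|7=7, 0|5=5, 3|7=7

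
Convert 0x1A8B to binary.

0b1101010001011

Expand each hex digit to 4 bits: 1=0001 A=1010 8=1000 B=1011.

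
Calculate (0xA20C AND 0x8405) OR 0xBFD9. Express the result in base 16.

0xA20C AND 0x8405 = 0x8004.
Then OR with 0xBFD9.

0xBFDD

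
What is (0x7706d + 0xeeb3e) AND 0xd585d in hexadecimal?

Add column by column in base 16, right to left:
  d+e = b carry 1
  6+3+1 = a
  0+b = b
  7+e = 5 carry 1
  7+e+1 = 6 carry 1
  final carry 1
Sum = 0x165bab; now AND with 0xd585d:
  1&0=0, 6&d=4, 5&5=5, b&8=8, a&5=0, b&d=9

0x45809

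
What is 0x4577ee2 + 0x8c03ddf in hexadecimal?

Add column by column in base 16, right to left:
  2+f = 1 carry 1
  e+d+1 = c carry 1
  e+d+1 = c carry 1
  7+3+1 = b
  7+0 = 7
  5+c = 1 carry 1
  4+8+1 = d

0xd17bcc1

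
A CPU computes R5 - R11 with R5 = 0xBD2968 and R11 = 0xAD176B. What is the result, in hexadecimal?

Subtract column by column in base 16:
  8-B → D (borrow)
  6-6-1 → F (borrow)
  9-7-1 → 1
  2-1 → 1
  D-D → 0
  B-A → 1

0x1011FD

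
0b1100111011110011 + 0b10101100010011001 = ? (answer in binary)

0b100010011110001100

Add column by column in base 2, right to left:
  1+1 = 0 carry 1
  1+0+1 = 0 carry 1
  0+0+1 = 1
  0+1 = 1
  1+1 = 0 carry 1
  1+0+1 = 0 carry 1
  1+0+1 = 0 carry 1
  1+1+1 = 1 carry 1
  0+0+1 = 1
  1+0 = 1
  1+0 = 1
  1+1 = 0 carry 1
  0+1+1 = 0 carry 1
  0+0+1 = 1
  1+1 = 0 carry 1
  1+0+1 = 0 carry 1
  0+1+1 = 0 carry 1
  final carry 1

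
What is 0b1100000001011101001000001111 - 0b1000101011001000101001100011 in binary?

0b11010110010100011110101100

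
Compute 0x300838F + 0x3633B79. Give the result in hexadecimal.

0x663BF08

Add column by column in base 16, right to left:
  F+9 = 8 carry 1
  8+7+1 = 0 carry 1
  3+B+1 = F
  8+3 = B
  0+3 = 3
  0+6 = 6
  3+3 = 6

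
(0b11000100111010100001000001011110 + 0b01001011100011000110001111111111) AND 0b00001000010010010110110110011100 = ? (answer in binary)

0b10000000110010000011100

Add column by column in base 2, right to left:
  0+1 = 1
  1+1 = 0 carry 1
  1+1+1 = 1 carry 1
  1+1+1 = 1 carry 1
  1+1+1 = 1 carry 1
  0+1+1 = 0 carry 1
  1+1+1 = 1 carry 1
  0+1+1 = 0 carry 1
  0+1+1 = 0 carry 1
  0+1+1 = 0 carry 1
  0+0+1 = 1
  0+0 = 0
  1+0 = 1
  0+1 = 1
  0+1 = 1
  0+0 = 0
  0+0 = 0
  1+0 = 1
  0+1 = 1
  1+1 = 0 carry 1
  0+0+1 = 1
  1+0 = 1
  1+0 = 1
  1+1 = 0 carry 1
  0+1+1 = 0 carry 1
  0+1+1 = 0 carry 1
  1+0+1 = 0 carry 1
  0+1+1 = 0 carry 1
  0+0+1 = 1
  0+0 = 0
  1+1 = 0 carry 1
  1+0+1 = 0 carry 1
  final carry 1
Sum = 0b100010000011101100111010001011101; now AND with 0b00001000010010010110110110011100:
  100010000011101100111010001011101
& 000001000010010010110110110011100
= 000000000010000000110010000011100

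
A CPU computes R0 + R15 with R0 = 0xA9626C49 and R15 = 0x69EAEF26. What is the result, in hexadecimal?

0x1134D5B6F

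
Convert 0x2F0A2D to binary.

Expand each hex digit to 4 bits: 2=0010 F=1111 0=0000 A=1010 2=0010 D=1101.

0b1011110000101000101101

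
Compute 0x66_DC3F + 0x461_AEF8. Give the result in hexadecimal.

0x4C88B37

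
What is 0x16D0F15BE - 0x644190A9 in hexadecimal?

0x108CD8515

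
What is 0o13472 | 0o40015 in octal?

0o53477

OR each oct digit independently (no carries):
  1|4=5, 3|0=3, 4|0=4, 7|1=7, 2|5=7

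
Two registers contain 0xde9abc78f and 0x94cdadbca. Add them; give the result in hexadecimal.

0x173686a359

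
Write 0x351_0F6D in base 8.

0o324207555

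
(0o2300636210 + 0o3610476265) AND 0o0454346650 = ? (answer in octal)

0o10304450

Add column by column in base 8, right to left:
  0+5 = 5
  1+6 = 7
  2+2 = 4
  6+6 = 4 carry 1
  3+7+1 = 3 carry 1
  6+4+1 = 3 carry 1
  0+0+1 = 1
  0+1 = 1
  3+6 = 1 carry 1
  2+3+1 = 6
Sum = 0o6111334475; now AND with 0o0454346650:
  6&0=0, 1&4=0, 1&5=1, 1&4=0, 3&3=3, 3&4=0, 4&6=4, 4&6=4, 7&5=5, 5&0=0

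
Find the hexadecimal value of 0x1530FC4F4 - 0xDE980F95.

Subtract column by column in base 16:
  4-5 → F (borrow)
  F-9-1 → 5
  4-F → 5 (borrow)
  C-0-1 → B
  F-8 → 7
  0-9 → 7 (borrow)
  3-E-1 → 4 (borrow)
  5-D-1 → 7 (borrow)
  1-0-1 → 0

0x7477B55F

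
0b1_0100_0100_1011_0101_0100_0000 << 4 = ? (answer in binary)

0b10100010010110101010000000000

Left shift by 4: append 4 zero bits.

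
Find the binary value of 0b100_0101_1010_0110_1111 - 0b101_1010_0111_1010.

0b111111111111110101

Subtract column by column in base 2:
  1-0 → 1
  1-1 → 0
  1-0 → 1
  1-1 → 0
  0-1 → 1 (borrow)
  1-1-1 → 1 (borrow)
  1-1-1 → 1 (borrow)
  0-0-1 → 1 (borrow)
  0-0-1 → 1 (borrow)
  1-1-1 → 1 (borrow)
  0-0-1 → 1 (borrow)
  1-1-1 → 1 (borrow)
  1-1-1 → 1 (borrow)
  0-0-1 → 1 (borrow)
  1-1-1 → 1 (borrow)
  0-0-1 → 1 (borrow)
  0-0-1 → 1 (borrow)
  0-0-1 → 1 (borrow)
  1-0-1 → 0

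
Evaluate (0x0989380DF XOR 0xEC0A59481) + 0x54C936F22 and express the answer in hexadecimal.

0x13A4C98380

First 0x0989380DF XOR 0xEC0A59481 = 0xE5836145E.
Add column by column in base 16, right to left:
  E+2 = 0 carry 1
  5+2+1 = 8
  4+F = 3 carry 1
  1+6+1 = 8
  6+3 = 9
  3+9 = C
  8+C = 4 carry 1
  5+4+1 = A
  E+5 = 3 carry 1
  final carry 1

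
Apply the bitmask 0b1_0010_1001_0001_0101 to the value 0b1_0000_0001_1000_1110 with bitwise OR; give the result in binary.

0b10010100110011111

OR bit by bit (1 where either bit is 1):
  10000000110001110
| 10010100100010101
= 10010100110011111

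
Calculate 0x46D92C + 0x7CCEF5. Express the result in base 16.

Add column by column in base 16, right to left:
  C+5 = 1 carry 1
  2+F+1 = 2 carry 1
  9+E+1 = 8 carry 1
  D+C+1 = A carry 1
  6+C+1 = 3 carry 1
  4+7+1 = C

0xC3A821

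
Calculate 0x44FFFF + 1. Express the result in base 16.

0x450000

The trailing 4 digits are F (max in base 16), so adding 1 cascades: they roll to 0 and the next digit up increments.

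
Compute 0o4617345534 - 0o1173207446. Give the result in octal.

0o3424136066

Subtract column by column in base 8:
  4-6 → 6 (borrow)
  3-4-1 → 6 (borrow)
  5-4-1 → 0
  5-7 → 6 (borrow)
  4-0-1 → 3
  3-2 → 1
  7-3 → 4
  1-7 → 2 (borrow)
  6-1-1 → 4
  4-1 → 3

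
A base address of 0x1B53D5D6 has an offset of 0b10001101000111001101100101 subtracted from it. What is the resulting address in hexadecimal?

0x191F6271

0b10001101000111001101100101 = 0x2347365 in hexadecimal.
Subtract column by column in base 16:
  6-5 → 1
  D-6 → 7
  5-3 → 2
  D-7 → 6
  3-4 → F (borrow)
  5-3-1 → 1
  B-2 → 9
  1-0 → 1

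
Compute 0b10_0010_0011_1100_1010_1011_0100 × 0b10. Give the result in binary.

0b100010001111001010101101000

Multiply each base-2 digit by 2, carrying:
  0×2 = 0 → write 0
  0×2 = 0 → write 0
  1×2 = 2 → write 0 carry 1
  0×2+1 = 1 → write 1
  1×2 = 2 → write 0 carry 1
  1×2+1 = 3 → write 1 carry 1
  0×2+1 = 1 → write 1
  1×2 = 2 → write 0 carry 1
  0×2+1 = 1 → write 1
  1×2 = 2 → write 0 carry 1
  0×2+1 = 1 → write 1
  1×2 = 2 → write 0 carry 1
  0×2+1 = 1 → write 1
  0×2 = 0 → write 0
  1×2 = 2 → write 0 carry 1
  1×2+1 = 3 → write 1 carry 1
  1×2+1 = 3 → write 1 carry 1
  1×2+1 = 3 → write 1 carry 1
  0×2+1 = 1 → write 1
  0×2 = 0 → write 0
  0×2 = 0 → write 0
  1×2 = 2 → write 0 carry 1
  0×2+1 = 1 → write 1
  0×2 = 0 → write 0
  0×2 = 0 → write 0
  1×2 = 2 → write 0 carry 1
  remaining carry: 1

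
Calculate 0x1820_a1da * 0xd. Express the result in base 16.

0x139a83812

Multiply each base-16 digit by 13, carrying:
  a×13 = 130 → write 2 carry 8
  d×13+8 = 177 → write 1 carry 11
  1×13+11 = 24 → write 8 carry 1
  a×13+1 = 131 → write 3 carry 8
  0×13+8 = 8 → write 8
  2×13 = 26 → write a carry 1
  8×13+1 = 105 → write 9 carry 6
  1×13+6 = 19 → write 3 carry 1
  remaining carry: 1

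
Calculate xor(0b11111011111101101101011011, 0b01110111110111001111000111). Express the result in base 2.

0b10001100001010100010011100

XOR bit by bit (1 where the bits differ):
  11111011111101101101011011
^ 01110111110111001111000111
= 10001100001010100010011100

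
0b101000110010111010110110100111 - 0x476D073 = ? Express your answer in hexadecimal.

0x2454DD34

0b101000110010111010110110100111 = 0x28CBADA7 in hexadecimal.
Subtract column by column in base 16:
  7-3 → 4
  A-7 → 3
  D-0 → D
  A-D → D (borrow)
  B-6-1 → 4
  C-7 → 5
  8-4 → 4
  2-0 → 2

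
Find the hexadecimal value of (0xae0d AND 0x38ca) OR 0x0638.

0xae0d AND 0x38ca = 0x2808.
Then OR with 0x0638.

0x2e38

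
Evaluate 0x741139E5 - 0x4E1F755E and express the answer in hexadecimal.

0x25F1C487

Subtract column by column in base 16:
  5-E → 7 (borrow)
  E-5-1 → 8
  9-5 → 4
  3-7 → C (borrow)
  1-F-1 → 1 (borrow)
  1-1-1 → F (borrow)
  4-E-1 → 5 (borrow)
  7-4-1 → 2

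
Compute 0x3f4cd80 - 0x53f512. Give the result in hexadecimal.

0x3a0d86e

Subtract column by column in base 16:
  0-2 → e (borrow)
  8-1-1 → 6
  d-5 → 8
  c-f → d (borrow)
  4-3-1 → 0
  f-5 → a
  3-0 → 3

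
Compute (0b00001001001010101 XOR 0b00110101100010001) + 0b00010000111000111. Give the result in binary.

First 0b00001001001010101 XOR 0b00110101100010001 = 0b00111100101000100.
Add column by column in base 2, right to left:
  0+1 = 1
  0+1 = 1
  1+1 = 0 carry 1
  0+0+1 = 1
  0+0 = 0
  0+0 = 0
  1+1 = 0 carry 1
  0+1+1 = 0 carry 1
  1+1+1 = 1 carry 1
  0+0+1 = 1
  0+0 = 0
  1+0 = 1
  1+0 = 1
  1+1 = 0 carry 1
  1+0+1 = 0 carry 1
  final carry 1

0b1001101100001011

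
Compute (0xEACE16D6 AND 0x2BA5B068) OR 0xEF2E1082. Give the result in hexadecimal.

0xEFAE10C2

0xEACE16D6 AND 0x2BA5B068 = 0x2A841040.
Then OR with 0xEF2E1082.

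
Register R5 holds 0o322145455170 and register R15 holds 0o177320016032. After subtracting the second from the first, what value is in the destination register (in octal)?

Subtract column by column in base 8:
  0-2 → 6 (borrow)
  7-3-1 → 3
  1-0 → 1
  5-6 → 7 (borrow)
  5-1-1 → 3
  4-0 → 4
  5-0 → 5
  4-2 → 2
  1-3 → 6 (borrow)
  2-7-1 → 2 (borrow)
  2-7-1 → 2 (borrow)
  3-1-1 → 1

0o122625437136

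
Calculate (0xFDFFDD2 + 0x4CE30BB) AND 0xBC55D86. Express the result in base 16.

0x840C84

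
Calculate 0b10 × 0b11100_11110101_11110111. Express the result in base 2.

0b1110011110101111101110

Multiply each base-2 digit by 2, carrying:
  1×2 = 2 → write 0 carry 1
  1×2+1 = 3 → write 1 carry 1
  1×2+1 = 3 → write 1 carry 1
  0×2+1 = 1 → write 1
  1×2 = 2 → write 0 carry 1
  1×2+1 = 3 → write 1 carry 1
  1×2+1 = 3 → write 1 carry 1
  1×2+1 = 3 → write 1 carry 1
  1×2+1 = 3 → write 1 carry 1
  0×2+1 = 1 → write 1
  1×2 = 2 → write 0 carry 1
  0×2+1 = 1 → write 1
  1×2 = 2 → write 0 carry 1
  1×2+1 = 3 → write 1 carry 1
  1×2+1 = 3 → write 1 carry 1
  1×2+1 = 3 → write 1 carry 1
  0×2+1 = 1 → write 1
  0×2 = 0 → write 0
  1×2 = 2 → write 0 carry 1
  1×2+1 = 3 → write 1 carry 1
  1×2+1 = 3 → write 1 carry 1
  remaining carry: 1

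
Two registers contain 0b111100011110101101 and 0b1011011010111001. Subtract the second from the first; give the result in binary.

0b110001000011110100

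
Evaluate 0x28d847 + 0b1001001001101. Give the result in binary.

0b1010001110101010010100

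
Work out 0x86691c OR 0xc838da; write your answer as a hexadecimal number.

OR each hex digit independently (no carries):
  8|c=c, 6|8=e, 6|3=7, 9|8=9, 1|d=d, c|a=e

0xce79de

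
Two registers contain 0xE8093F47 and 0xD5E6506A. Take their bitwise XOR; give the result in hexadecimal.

XOR each hex digit independently (no carries):
  E^D=3, 8^5=D, 0^E=E, 9^6=F, 3^5=6, F^0=F, 4^6=2, 7^A=D

0x3DEF6F2D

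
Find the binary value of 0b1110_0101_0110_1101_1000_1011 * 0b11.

0b10101100000100100010100001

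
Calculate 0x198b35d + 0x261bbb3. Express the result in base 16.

Add column by column in base 16, right to left:
  d+3 = 0 carry 1
  5+b+1 = 1 carry 1
  3+b+1 = f
  b+b = 6 carry 1
  8+1+1 = a
  9+6 = f
  1+2 = 3

0x3fa6f10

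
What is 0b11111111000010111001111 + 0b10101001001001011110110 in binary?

0b110101000001100011000101

Add column by column in base 2, right to left:
  1+0 = 1
  1+1 = 0 carry 1
  1+1+1 = 1 carry 1
  1+0+1 = 0 carry 1
  0+1+1 = 0 carry 1
  0+1+1 = 0 carry 1
  1+1+1 = 1 carry 1
  1+1+1 = 1 carry 1
  1+0+1 = 0 carry 1
  0+1+1 = 0 carry 1
  1+0+1 = 0 carry 1
  0+0+1 = 1
  0+1 = 1
  0+0 = 0
  0+0 = 0
  1+1 = 0 carry 1
  1+0+1 = 0 carry 1
  1+0+1 = 0 carry 1
  1+1+1 = 1 carry 1
  1+0+1 = 0 carry 1
  1+1+1 = 1 carry 1
  1+0+1 = 0 carry 1
  1+1+1 = 1 carry 1
  final carry 1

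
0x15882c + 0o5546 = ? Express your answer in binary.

0b101011001001110010010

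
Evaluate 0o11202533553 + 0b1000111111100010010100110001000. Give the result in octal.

0o22176760363

0b1000111111100010010100110001000 = 0o10774224610 in octal.
Add column by column in base 8, right to left:
  3+0 = 3
  5+1 = 6
  5+6 = 3 carry 1
  3+4+1 = 0 carry 1
  3+2+1 = 6
  5+2 = 7
  2+4 = 6
  0+7 = 7
  2+7 = 1 carry 1
  1+0+1 = 2
  1+1 = 2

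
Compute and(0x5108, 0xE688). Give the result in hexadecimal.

0x4008

AND each hex digit independently (no carries):
  5&E=4, 1&6=0, 0&8=0, 8&8=8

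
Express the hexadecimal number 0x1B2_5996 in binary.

0b1101100100101100110010110

Expand each hex digit to 4 bits: 1=0001 B=1011 2=0010 5=0101 9=1001 9=1001 6=0110.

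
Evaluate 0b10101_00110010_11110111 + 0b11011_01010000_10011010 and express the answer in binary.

0b1100001000001110010001

Add column by column in base 2, right to left:
  1+0 = 1
  1+1 = 0 carry 1
  1+0+1 = 0 carry 1
  0+1+1 = 0 carry 1
  1+1+1 = 1 carry 1
  1+0+1 = 0 carry 1
  1+0+1 = 0 carry 1
  1+1+1 = 1 carry 1
  0+0+1 = 1
  1+0 = 1
  0+0 = 0
  0+0 = 0
  1+1 = 0 carry 1
  1+0+1 = 0 carry 1
  0+1+1 = 0 carry 1
  0+0+1 = 1
  1+1 = 0 carry 1
  0+1+1 = 0 carry 1
  1+0+1 = 0 carry 1
  0+1+1 = 0 carry 1
  1+1+1 = 1 carry 1
  final carry 1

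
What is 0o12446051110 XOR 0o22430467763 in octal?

0o30076436673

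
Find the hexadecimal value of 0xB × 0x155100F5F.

Multiply each base-16 digit by 11, carrying:
  F×11 = 165 → write 5 carry 10
  5×11+10 = 65 → write 1 carry 4
  F×11+4 = 169 → write 9 carry 10
  0×11+10 = 10 → write A
  0×11 = 0 → write 0
  1×11 = 11 → write B
  5×11 = 55 → write 7 carry 3
  5×11+3 = 58 → write A carry 3
  1×11+3 = 14 → write E

0xEA7B0A915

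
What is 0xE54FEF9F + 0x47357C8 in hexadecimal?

0xE9C34767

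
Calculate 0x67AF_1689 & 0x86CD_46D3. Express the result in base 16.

0x068D0681

AND each hex digit independently (no carries):
  6&8=0, 7&6=6, A&C=8, F&D=D, 1&4=0, 6&6=6, 8&D=8, 9&3=1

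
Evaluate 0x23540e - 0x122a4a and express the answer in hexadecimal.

0x1129c4

Subtract column by column in base 16:
  e-a → 4
  0-4 → c (borrow)
  4-a-1 → 9 (borrow)
  5-2-1 → 2
  3-2 → 1
  2-1 → 1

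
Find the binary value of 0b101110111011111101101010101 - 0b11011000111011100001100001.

0b10011110100100001011110100

Subtract column by column in base 2:
  1-1 → 0
  0-0 → 0
  1-0 → 1
  0-0 → 0
  1-0 → 1
  0-1 → 1 (borrow)
  1-1-1 → 1 (borrow)
  0-0-1 → 1 (borrow)
  1-0-1 → 0
  1-0 → 1
  0-0 → 0
  1-1 → 0
  1-1 → 0
  1-1 → 0
  1-0 → 1
  1-1 → 0
  1-1 → 0
  0-1 → 1 (borrow)
  1-0-1 → 0
  1-0 → 1
  1-0 → 1
  0-1 → 1 (borrow)
  1-1-1 → 1 (borrow)
  1-0-1 → 0
  1-1 → 0
  0-1 → 1 (borrow)
  1-0-1 → 0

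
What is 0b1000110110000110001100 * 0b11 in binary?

Multiply each base-2 digit by 3, carrying:
  0×3 = 0 → write 0
  0×3 = 0 → write 0
  1×3 = 3 → write 1 carry 1
  1×3+1 = 4 → write 0 carry 2
  0×3+2 = 2 → write 0 carry 1
  0×3+1 = 1 → write 1
  0×3 = 0 → write 0
  1×3 = 3 → write 1 carry 1
  1×3+1 = 4 → write 0 carry 2
  0×3+2 = 2 → write 0 carry 1
  0×3+1 = 1 → write 1
  0×3 = 0 → write 0
  0×3 = 0 → write 0
  1×3 = 3 → write 1 carry 1
  1×3+1 = 4 → write 0 carry 2
  0×3+2 = 2 → write 0 carry 1
  1×3+1 = 4 → write 0 carry 2
  1×3+2 = 5 → write 1 carry 2
  0×3+2 = 2 → write 0 carry 1
  0×3+1 = 1 → write 1
  0×3 = 0 → write 0
  1×3 = 3 → write 1 carry 1
  remaining carry: 1

0b11010100010010010100100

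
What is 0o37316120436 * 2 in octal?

Multiply each base-8 digit by 2, carrying:
  6×2 = 12 → write 4 carry 1
  3×2+1 = 7 → write 7
  4×2 = 8 → write 0 carry 1
  0×2+1 = 1 → write 1
  2×2 = 4 → write 4
  1×2 = 2 → write 2
  6×2 = 12 → write 4 carry 1
  1×2+1 = 3 → write 3
  3×2 = 6 → write 6
  7×2 = 14 → write 6 carry 1
  3×2+1 = 7 → write 7

0o76634241074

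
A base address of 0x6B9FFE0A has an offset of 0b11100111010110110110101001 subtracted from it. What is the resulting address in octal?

0o15000510141

0x6B9FFE0A = 0o15347777012 in octal.
0b11100111010110110110101001 = 0o347266651 in octal.
Subtract column by column in base 8:
  2-1 → 1
  1-5 → 4 (borrow)
  0-6-1 → 1 (borrow)
  7-6-1 → 0
  7-6 → 1
  7-2 → 5
  7-7 → 0
  4-4 → 0
  3-3 → 0
  5-0 → 5
  1-0 → 1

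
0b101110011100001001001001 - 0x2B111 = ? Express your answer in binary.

0x2B111 = 0b101011000100010001 in binary.
Subtract column by column in base 2:
  1-1 → 0
  0-0 → 0
  0-0 → 0
  1-0 → 1
  0-1 → 1 (borrow)
  0-0-1 → 1 (borrow)
  1-0-1 → 0
  0-0 → 0
  0-1 → 1 (borrow)
  1-0-1 → 0
  0-0 → 0
  0-0 → 0
  0-1 → 1 (borrow)
  0-1-1 → 0 (borrow)
  1-0-1 → 0
  1-1 → 0
  1-0 → 1
  0-1 → 1 (borrow)
  0-0-1 → 1 (borrow)
  1-0-1 → 0
  1-0 → 1
  1-0 → 1
  0-0 → 0
  1-0 → 1

0b101101110001000100111000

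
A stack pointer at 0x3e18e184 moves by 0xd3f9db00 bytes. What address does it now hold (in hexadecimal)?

Add column by column in base 16, right to left:
  4+0 = 4
  8+0 = 8
  1+b = c
  e+d = b carry 1
  8+9+1 = 2 carry 1
  1+f+1 = 1 carry 1
  e+3+1 = 2 carry 1
  3+d+1 = 1 carry 1
  final carry 1

0x11212bc84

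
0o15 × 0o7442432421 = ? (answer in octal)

Multiply each base-8 digit by 13, carrying:
  1×13 = 13 → write 5 carry 1
  2×13+1 = 27 → write 3 carry 3
  4×13+3 = 55 → write 7 carry 6
  2×13+6 = 32 → write 0 carry 4
  3×13+4 = 43 → write 3 carry 5
  4×13+5 = 57 → write 1 carry 7
  2×13+7 = 33 → write 1 carry 4
  4×13+4 = 56 → write 0 carry 7
  4×13+7 = 59 → write 3 carry 7
  7×13+7 = 98 → write 2 carry 12
  remaining carry: 14

0o142301130735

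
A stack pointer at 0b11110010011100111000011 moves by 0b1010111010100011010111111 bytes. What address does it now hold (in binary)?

0b1110101101000000010000010

Add column by column in base 2, right to left:
  1+1 = 0 carry 1
  1+1+1 = 1 carry 1
  0+1+1 = 0 carry 1
  0+1+1 = 0 carry 1
  0+1+1 = 0 carry 1
  0+1+1 = 0 carry 1
  1+0+1 = 0 carry 1
  1+1+1 = 1 carry 1
  1+0+1 = 0 carry 1
  0+1+1 = 0 carry 1
  0+1+1 = 0 carry 1
  1+0+1 = 0 carry 1
  1+0+1 = 0 carry 1
  1+0+1 = 0 carry 1
  0+1+1 = 0 carry 1
  0+0+1 = 1
  1+1 = 0 carry 1
  0+0+1 = 1
  0+1 = 1
  1+1 = 0 carry 1
  1+1+1 = 1 carry 1
  1+0+1 = 0 carry 1
  1+1+1 = 1 carry 1
  0+0+1 = 1
  0+1 = 1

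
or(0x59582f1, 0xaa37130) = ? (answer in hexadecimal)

OR each hex digit independently (no carries):
  5|a=f, 9|a=b, 5|3=7, 8|7=f, 2|1=3, f|3=f, 1|0=1

0xfb7f3f1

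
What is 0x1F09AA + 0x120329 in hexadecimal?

Add column by column in base 16, right to left:
  A+9 = 3 carry 1
  A+2+1 = D
  9+3 = C
  0+0 = 0
  F+2 = 1 carry 1
  1+1+1 = 3

0x310CD3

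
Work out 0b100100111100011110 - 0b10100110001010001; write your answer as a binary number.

Subtract column by column in base 2:
  0-1 → 1 (borrow)
  1-0-1 → 0
  1-0 → 1
  1-0 → 1
  1-1 → 0
  0-0 → 0
  0-1 → 1 (borrow)
  0-0-1 → 1 (borrow)
  1-0-1 → 0
  1-0 → 1
  1-1 → 0
  1-1 → 0
  0-0 → 0
  0-0 → 0
  1-1 → 0
  0-0 → 0
  0-1 → 1 (borrow)
  1-0-1 → 0

0b10000001011001101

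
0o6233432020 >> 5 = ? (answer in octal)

0o144670640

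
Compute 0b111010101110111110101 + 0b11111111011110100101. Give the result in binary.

Add column by column in base 2, right to left:
  1+1 = 0 carry 1
  0+0+1 = 1
  1+1 = 0 carry 1
  0+0+1 = 1
  1+0 = 1
  1+1 = 0 carry 1
  1+0+1 = 0 carry 1
  1+1+1 = 1 carry 1
  1+1+1 = 1 carry 1
  0+1+1 = 0 carry 1
  1+1+1 = 1 carry 1
  1+0+1 = 0 carry 1
  1+1+1 = 1 carry 1
  0+1+1 = 0 carry 1
  1+1+1 = 1 carry 1
  0+1+1 = 0 carry 1
  1+1+1 = 1 carry 1
  0+1+1 = 0 carry 1
  1+1+1 = 1 carry 1
  1+1+1 = 1 carry 1
  1+0+1 = 0 carry 1
  final carry 1

0b1011010101010110011010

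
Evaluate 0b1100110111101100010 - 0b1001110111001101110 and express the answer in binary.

0b11000000011110100

Subtract column by column in base 2:
  0-0 → 0
  1-1 → 0
  0-1 → 1 (borrow)
  0-1-1 → 0 (borrow)
  0-0-1 → 1 (borrow)
  1-1-1 → 1 (borrow)
  1-1-1 → 1 (borrow)
  0-0-1 → 1 (borrow)
  1-0-1 → 0
  1-1 → 0
  1-1 → 0
  1-1 → 0
  0-0 → 0
  1-1 → 0
  1-1 → 0
  0-1 → 1 (borrow)
  0-0-1 → 1 (borrow)
  1-0-1 → 0
  1-1 → 0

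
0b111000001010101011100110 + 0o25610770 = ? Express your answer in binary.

0o25610770 = 0b10101110001000111111000 in binary.
Add column by column in base 2, right to left:
  0+0 = 0
  1+0 = 1
  1+0 = 1
  0+1 = 1
  0+1 = 1
  1+1 = 0 carry 1
  1+1+1 = 1 carry 1
  1+1+1 = 1 carry 1
  0+1+1 = 0 carry 1
  1+0+1 = 0 carry 1
  0+0+1 = 1
  1+0 = 1
  0+1 = 1
  1+0 = 1
  0+0 = 0
  1+0 = 1
  0+1 = 1
  0+1 = 1
  0+1 = 1
  0+0 = 0
  0+1 = 1
  1+0 = 1
  1+1 = 0 carry 1
  1+0+1 = 0 carry 1
  final carry 1

0b1001101111011110011011110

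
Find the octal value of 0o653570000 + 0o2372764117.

Add column by column in base 8, right to left:
  0+7 = 7
  0+1 = 1
  0+1 = 1
  0+4 = 4
  7+6 = 5 carry 1
  5+7+1 = 5 carry 1
  3+2+1 = 6
  5+7 = 4 carry 1
  6+3+1 = 2 carry 1
  0+2+1 = 3

0o3246554117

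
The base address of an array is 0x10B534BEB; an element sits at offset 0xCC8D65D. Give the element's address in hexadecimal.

Add column by column in base 16, right to left:
  B+D = 8 carry 1
  E+5+1 = 4 carry 1
  B+6+1 = 2 carry 1
  4+D+1 = 2 carry 1
  3+8+1 = C
  5+C = 1 carry 1
  B+C+1 = 8 carry 1
  0+0+1 = 1
  1+0 = 1

0x1181C2248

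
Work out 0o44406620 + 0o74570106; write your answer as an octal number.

0o141176726

Add column by column in base 8, right to left:
  0+6 = 6
  2+0 = 2
  6+1 = 7
  6+0 = 6
  0+7 = 7
  4+5 = 1 carry 1
  4+4+1 = 1 carry 1
  4+7+1 = 4 carry 1
  final carry 1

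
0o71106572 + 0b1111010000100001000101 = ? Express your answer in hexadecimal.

0o71106572 = 0xE48D7A in hexadecimal.
0b1111010000100001000101 = 0x3D0845 in hexadecimal.
Add column by column in base 16, right to left:
  A+5 = F
  7+4 = B
  D+8 = 5 carry 1
  8+0+1 = 9
  4+D = 1 carry 1
  E+3+1 = 2 carry 1
  final carry 1

0x12195BF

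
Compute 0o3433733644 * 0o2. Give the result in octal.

0o7067667510

Multiply each base-8 digit by 2, carrying:
  4×2 = 8 → write 0 carry 1
  4×2+1 = 9 → write 1 carry 1
  6×2+1 = 13 → write 5 carry 1
  3×2+1 = 7 → write 7
  3×2 = 6 → write 6
  7×2 = 14 → write 6 carry 1
  3×2+1 = 7 → write 7
  3×2 = 6 → write 6
  4×2 = 8 → write 0 carry 1
  3×2+1 = 7 → write 7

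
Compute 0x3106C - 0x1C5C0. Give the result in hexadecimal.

Subtract column by column in base 16:
  C-0 → C
  6-C → A (borrow)
  0-5-1 → A (borrow)
  1-C-1 → 4 (borrow)
  3-1-1 → 1

0x14AAC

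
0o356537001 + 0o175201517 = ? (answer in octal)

0o553740520

Add column by column in base 8, right to left:
  1+7 = 0 carry 1
  0+1+1 = 2
  0+5 = 5
  7+1 = 0 carry 1
  3+0+1 = 4
  5+2 = 7
  6+5 = 3 carry 1
  5+7+1 = 5 carry 1
  3+1+1 = 5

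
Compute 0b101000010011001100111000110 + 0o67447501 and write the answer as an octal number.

0o571764407

0b101000010011001100111000110 = 0o502314706 in octal.
Add column by column in base 8, right to left:
  6+1 = 7
  0+0 = 0
  7+5 = 4 carry 1
  4+7+1 = 4 carry 1
  1+4+1 = 6
  3+4 = 7
  2+7 = 1 carry 1
  0+6+1 = 7
  5+0 = 5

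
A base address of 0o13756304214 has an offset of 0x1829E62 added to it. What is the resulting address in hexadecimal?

0x613C26EE

0o13756304214 = 0x5FB9888C in hexadecimal.
Add column by column in base 16, right to left:
  C+2 = E
  8+6 = E
  8+E = 6 carry 1
  8+9+1 = 2 carry 1
  9+2+1 = C
  B+8 = 3 carry 1
  F+1+1 = 1 carry 1
  5+0+1 = 6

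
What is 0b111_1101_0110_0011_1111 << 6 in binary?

0b1111101011000111111000000

Left shift by 6: append 6 zero bits.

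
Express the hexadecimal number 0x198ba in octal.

Expand each hex digit to 4 bits: 1=0001 9=1001 8=1000 b=1011 a=1010.
Group the bits in threes: 011 001 100 010 111 010 → 314272.

0o314272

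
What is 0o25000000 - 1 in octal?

The trailing 6 digits are 0, so subtracting 1 borrows through: they become 7 and the next digit up decrements.

0o24777777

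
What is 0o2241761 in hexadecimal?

0x943F1

Each octal digit is 3 bits: 2=010 2=010 4=100 1=001 7=111 6=110 1=001.
Group the bits into nibbles: 1001 0100 0011 1111 0001 → 943F1.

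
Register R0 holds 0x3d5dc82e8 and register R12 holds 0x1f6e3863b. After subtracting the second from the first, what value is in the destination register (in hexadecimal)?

Subtract column by column in base 16:
  8-b → d (borrow)
  e-3-1 → a
  2-6 → c (borrow)
  8-8-1 → f (borrow)
  c-3-1 → 8
  d-e → f (borrow)
  5-6-1 → e (borrow)
  d-f-1 → d (borrow)
  3-1-1 → 1

0x1def8fcad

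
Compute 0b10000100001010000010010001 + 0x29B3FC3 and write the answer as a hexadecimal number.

0x4ABE054

0b10000100001010000010010001 = 0x210A091 in hexadecimal.
Add column by column in base 16, right to left:
  1+3 = 4
  9+C = 5 carry 1
  0+F+1 = 0 carry 1
  A+3+1 = E
  0+B = B
  1+9 = A
  2+2 = 4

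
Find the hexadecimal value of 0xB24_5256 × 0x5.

Multiply each base-16 digit by 5, carrying:
  6×5 = 30 → write E carry 1
  5×5+1 = 26 → write A carry 1
  2×5+1 = 11 → write B
  5×5 = 25 → write 9 carry 1
  4×5+1 = 21 → write 5 carry 1
  2×5+1 = 11 → write B
  B×5 = 55 → write 7 carry 3
  remaining carry: 3

0x37B59BAE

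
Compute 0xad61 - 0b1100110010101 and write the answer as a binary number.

0b1001001111001100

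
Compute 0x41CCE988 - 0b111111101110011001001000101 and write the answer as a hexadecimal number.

0x39D5B743

0b111111101110011001001000101 = 0x7F73245 in hexadecimal.
Subtract column by column in base 16:
  8-5 → 3
  8-4 → 4
  9-2 → 7
  E-3 → B
  C-7 → 5
  C-F → D (borrow)
  1-7-1 → 9 (borrow)
  4-0-1 → 3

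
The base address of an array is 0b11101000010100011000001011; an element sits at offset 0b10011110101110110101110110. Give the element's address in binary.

0b110000111000011001110000001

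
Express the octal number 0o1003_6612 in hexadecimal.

0x203d8a

Each octal digit is 3 bits: 1=001 0=000 0=000 3=011 6=110 6=110 1=001 2=010.
Group the bits into nibbles: 0010 0000 0011 1101 1000 1010 → 203d8a.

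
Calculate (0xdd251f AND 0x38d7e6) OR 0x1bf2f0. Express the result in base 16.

0xdd251f AND 0x38d7e6 = 0x180506.
Then OR with 0x1bf2f0.

0x1bf7f6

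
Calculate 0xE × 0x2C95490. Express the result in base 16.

0x27029FE0

Multiply each base-16 digit by 14, carrying:
  0×14 = 0 → write 0
  9×14 = 126 → write E carry 7
  4×14+7 = 63 → write F carry 3
  5×14+3 = 73 → write 9 carry 4
  9×14+4 = 130 → write 2 carry 8
  C×14+8 = 176 → write 0 carry 11
  2×14+11 = 39 → write 7 carry 2
  remaining carry: 2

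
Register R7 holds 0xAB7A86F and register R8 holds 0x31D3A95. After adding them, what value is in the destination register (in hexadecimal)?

0xDD4E304

Add column by column in base 16, right to left:
  F+5 = 4 carry 1
  6+9+1 = 0 carry 1
  8+A+1 = 3 carry 1
  A+3+1 = E
  7+D = 4 carry 1
  B+1+1 = D
  A+3 = D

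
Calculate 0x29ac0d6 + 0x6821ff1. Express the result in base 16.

Add column by column in base 16, right to left:
  6+1 = 7
  d+f = c carry 1
  0+f+1 = 0 carry 1
  c+1+1 = e
  a+2 = c
  9+8 = 1 carry 1
  2+6+1 = 9

0x91ce0c7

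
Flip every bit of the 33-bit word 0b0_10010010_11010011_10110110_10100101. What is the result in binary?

Invert each bit: 010010010110100111011011010100101 → 101101101001011000100100101011010.

0b101101101001011000100100101011010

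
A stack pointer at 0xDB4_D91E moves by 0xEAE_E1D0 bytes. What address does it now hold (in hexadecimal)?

Add column by column in base 16, right to left:
  E+0 = E
  1+D = E
  9+1 = A
  D+E = B carry 1
  4+E+1 = 3 carry 1
  B+A+1 = 6 carry 1
  D+E+1 = C carry 1
  final carry 1

0x1C63BAEE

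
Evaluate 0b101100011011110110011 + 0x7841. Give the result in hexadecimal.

0b101100011011110110011 = 0x1637B3 in hexadecimal.
Add column by column in base 16, right to left:
  3+1 = 4
  B+4 = F
  7+8 = F
  3+7 = A
  6+0 = 6
  1+0 = 1

0x16AFF4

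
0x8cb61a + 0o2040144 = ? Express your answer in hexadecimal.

0o2040144 = 0x84064 in hexadecimal.
Add column by column in base 16, right to left:
  a+4 = e
  1+6 = 7
  6+0 = 6
  b+4 = f
  c+8 = 4 carry 1
  8+0+1 = 9

0x94f67e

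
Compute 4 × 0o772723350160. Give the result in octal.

0o3753515640700

Multiply each base-8 digit by 4, carrying:
  0×4 = 0 → write 0
  6×4 = 24 → write 0 carry 3
  1×4+3 = 7 → write 7
  0×4 = 0 → write 0
  5×4 = 20 → write 4 carry 2
  3×4+2 = 14 → write 6 carry 1
  3×4+1 = 13 → write 5 carry 1
  2×4+1 = 9 → write 1 carry 1
  7×4+1 = 29 → write 5 carry 3
  2×4+3 = 11 → write 3 carry 1
  7×4+1 = 29 → write 5 carry 3
  7×4+3 = 31 → write 7 carry 3
  remaining carry: 3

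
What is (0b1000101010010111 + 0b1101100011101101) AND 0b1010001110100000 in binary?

Add column by column in base 2, right to left:
  1+1 = 0 carry 1
  1+0+1 = 0 carry 1
  1+1+1 = 1 carry 1
  0+1+1 = 0 carry 1
  1+0+1 = 0 carry 1
  0+1+1 = 0 carry 1
  0+1+1 = 0 carry 1
  1+1+1 = 1 carry 1
  0+0+1 = 1
  1+0 = 1
  0+0 = 0
  1+1 = 0 carry 1
  0+1+1 = 0 carry 1
  0+0+1 = 1
  0+1 = 1
  1+1 = 0 carry 1
  final carry 1
Sum = 0b10110001110000100; now AND with 0b1010001110100000:
  10110001110000100
& 01010001110100000
= 00010001110000000

0b10001110000000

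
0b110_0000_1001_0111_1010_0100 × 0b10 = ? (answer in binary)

0b110000010010111101001000

Multiply each base-2 digit by 2, carrying:
  0×2 = 0 → write 0
  0×2 = 0 → write 0
  1×2 = 2 → write 0 carry 1
  0×2+1 = 1 → write 1
  0×2 = 0 → write 0
  1×2 = 2 → write 0 carry 1
  0×2+1 = 1 → write 1
  1×2 = 2 → write 0 carry 1
  1×2+1 = 3 → write 1 carry 1
  1×2+1 = 3 → write 1 carry 1
  1×2+1 = 3 → write 1 carry 1
  0×2+1 = 1 → write 1
  1×2 = 2 → write 0 carry 1
  0×2+1 = 1 → write 1
  0×2 = 0 → write 0
  1×2 = 2 → write 0 carry 1
  0×2+1 = 1 → write 1
  0×2 = 0 → write 0
  0×2 = 0 → write 0
  0×2 = 0 → write 0
  0×2 = 0 → write 0
  1×2 = 2 → write 0 carry 1
  1×2+1 = 3 → write 1 carry 1
  remaining carry: 1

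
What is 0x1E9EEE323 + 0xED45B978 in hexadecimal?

Add column by column in base 16, right to left:
  3+8 = B
  2+7 = 9
  3+9 = C
  E+B = 9 carry 1
  E+5+1 = 4 carry 1
  E+4+1 = 3 carry 1
  9+D+1 = 7 carry 1
  E+E+1 = D carry 1
  1+0+1 = 2

0x2D7349C9B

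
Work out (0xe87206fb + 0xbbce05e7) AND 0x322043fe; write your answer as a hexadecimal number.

Add column by column in base 16, right to left:
  b+7 = 2 carry 1
  f+e+1 = e carry 1
  6+5+1 = c
  0+0 = 0
  2+e = 0 carry 1
  7+c+1 = 4 carry 1
  8+b+1 = 4 carry 1
  e+b+1 = a carry 1
  final carry 1
Sum = 0x1a4400ce2; now AND with 0x322043fe:
  1&0=0, a&3=2, 4&2=0, 4&2=0, 0&0=0, 0&4=0, c&3=0, e&f=e, 2&e=2

0x200000e2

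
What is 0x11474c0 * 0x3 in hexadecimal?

0x33d5e40

Multiply each base-16 digit by 3, carrying:
  0×3 = 0 → write 0
  c×3 = 36 → write 4 carry 2
  4×3+2 = 14 → write e
  7×3 = 21 → write 5 carry 1
  4×3+1 = 13 → write d
  1×3 = 3 → write 3
  1×3 = 3 → write 3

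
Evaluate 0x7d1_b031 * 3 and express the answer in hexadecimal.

Multiply each base-16 digit by 3, carrying:
  1×3 = 3 → write 3
  3×3 = 9 → write 9
  0×3 = 0 → write 0
  b×3 = 33 → write 1 carry 2
  1×3+2 = 5 → write 5
  d×3 = 39 → write 7 carry 2
  7×3+2 = 23 → write 7 carry 1
  remaining carry: 1

0x17751093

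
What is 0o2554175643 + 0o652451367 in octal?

Add column by column in base 8, right to left:
  3+7 = 2 carry 1
  4+6+1 = 3 carry 1
  6+3+1 = 2 carry 1
  5+1+1 = 7
  7+5 = 4 carry 1
  1+4+1 = 6
  4+2 = 6
  5+5 = 2 carry 1
  5+6+1 = 4 carry 1
  2+0+1 = 3

0o3426647232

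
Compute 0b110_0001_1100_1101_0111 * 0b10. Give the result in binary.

0b11000011100110101110

Multiply each base-2 digit by 2, carrying:
  1×2 = 2 → write 0 carry 1
  1×2+1 = 3 → write 1 carry 1
  1×2+1 = 3 → write 1 carry 1
  0×2+1 = 1 → write 1
  1×2 = 2 → write 0 carry 1
  0×2+1 = 1 → write 1
  1×2 = 2 → write 0 carry 1
  1×2+1 = 3 → write 1 carry 1
  0×2+1 = 1 → write 1
  0×2 = 0 → write 0
  1×2 = 2 → write 0 carry 1
  1×2+1 = 3 → write 1 carry 1
  1×2+1 = 3 → write 1 carry 1
  0×2+1 = 1 → write 1
  0×2 = 0 → write 0
  0×2 = 0 → write 0
  0×2 = 0 → write 0
  1×2 = 2 → write 0 carry 1
  1×2+1 = 3 → write 1 carry 1
  remaining carry: 1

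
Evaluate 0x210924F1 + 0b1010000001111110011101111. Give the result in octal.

0o4222420740

0x210924F1 = 0o4102222361 in octal.
0b1010000001111110011101111 = 0o120176357 in octal.
Add column by column in base 8, right to left:
  1+7 = 0 carry 1
  6+5+1 = 4 carry 1
  3+3+1 = 7
  2+6 = 0 carry 1
  2+7+1 = 2 carry 1
  2+1+1 = 4
  2+0 = 2
  0+2 = 2
  1+1 = 2
  4+0 = 4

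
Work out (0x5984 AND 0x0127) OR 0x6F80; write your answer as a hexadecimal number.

0x6F84

0x5984 AND 0x0127 = 0x0104.
Then OR with 0x6F80.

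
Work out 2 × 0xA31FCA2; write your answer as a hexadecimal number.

Multiply each base-16 digit by 2, carrying:
  2×2 = 4 → write 4
  A×2 = 20 → write 4 carry 1
  C×2+1 = 25 → write 9 carry 1
  F×2+1 = 31 → write F carry 1
  1×2+1 = 3 → write 3
  3×2 = 6 → write 6
  A×2 = 20 → write 4 carry 1
  remaining carry: 1

0x1463F944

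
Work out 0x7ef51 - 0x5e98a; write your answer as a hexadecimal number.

Subtract column by column in base 16:
  1-a → 7 (borrow)
  5-8-1 → c (borrow)
  f-9-1 → 5
  e-e → 0
  7-5 → 2

0x205c7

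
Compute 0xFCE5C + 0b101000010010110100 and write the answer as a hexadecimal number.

0x125310

0b101000010010110100 = 0x284B4 in hexadecimal.
Add column by column in base 16, right to left:
  C+4 = 0 carry 1
  5+B+1 = 1 carry 1
  E+4+1 = 3 carry 1
  C+8+1 = 5 carry 1
  F+2+1 = 2 carry 1
  final carry 1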